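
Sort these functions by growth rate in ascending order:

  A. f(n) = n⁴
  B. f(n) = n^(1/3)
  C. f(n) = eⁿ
B < A < C

Comparing growth rates:
B = n^(1/3) is O(n^(1/3))
A = n⁴ is O(n⁴)
C = eⁿ is O(eⁿ)

Therefore, the order from slowest to fastest is: B < A < C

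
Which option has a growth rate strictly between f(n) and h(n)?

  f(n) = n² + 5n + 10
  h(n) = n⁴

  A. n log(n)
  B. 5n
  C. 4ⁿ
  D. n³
D

We need g(n) with n² + 5n + 10 = o(g(n)) and g(n) = o(n⁴), i.e. O(n²) ≺ g ≺ O(n⁴).
Check each option:
  A. n log(n) — O(n log n) does not grow strictly faster than f(n)
  B. 5n — O(n) does not grow strictly faster than f(n)
  C. 4ⁿ — O(4ⁿ) does not grow strictly slower than h(n)
  D. n³ — O(n³) is strictly between O(n²) and O(n⁴) ✓

Only option D (n³) lies strictly between.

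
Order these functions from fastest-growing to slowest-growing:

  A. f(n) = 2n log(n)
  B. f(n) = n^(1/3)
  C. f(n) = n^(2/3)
A > C > B

Comparing growth rates:
A = 2n log(n) is O(n log n)
C = n^(2/3) is O(n^(2/3))
B = n^(1/3) is O(n^(1/3))

Therefore, the order from fastest to slowest is: A > C > B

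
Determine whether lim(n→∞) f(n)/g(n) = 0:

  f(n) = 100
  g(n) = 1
False

f(n) = 100 is O(1), and g(n) = 1 is O(1).
Since they have the same growth rate, f(n) = o(g(n)) is false.
(f = o(g) requires f to grow strictly slower, not equal.)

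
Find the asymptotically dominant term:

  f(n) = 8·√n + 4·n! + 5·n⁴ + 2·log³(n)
4·n!

Looking at each term:
  - 8·√n is O(√n)
  - 4·n! is O(n!)
  - 5·n⁴ is O(n⁴)
  - 2·log³(n) is O(log³ n)

The term 4·n! (O(n!)) grows fastest and dominates all others.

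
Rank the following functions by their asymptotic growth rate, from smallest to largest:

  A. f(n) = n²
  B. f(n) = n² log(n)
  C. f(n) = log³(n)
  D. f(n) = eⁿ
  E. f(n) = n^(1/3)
C < E < A < B < D

Comparing growth rates:
C = log³(n) is O(log³ n)
E = n^(1/3) is O(n^(1/3))
A = n² is O(n²)
B = n² log(n) is O(n² log n)
D = eⁿ is O(eⁿ)

Therefore, the order from slowest to fastest is: C < E < A < B < D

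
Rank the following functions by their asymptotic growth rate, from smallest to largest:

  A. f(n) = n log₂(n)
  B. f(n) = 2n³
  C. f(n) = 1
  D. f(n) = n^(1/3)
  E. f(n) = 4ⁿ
C < D < A < B < E

Comparing growth rates:
C = 1 is O(1)
D = n^(1/3) is O(n^(1/3))
A = n log₂(n) is O(n log n)
B = 2n³ is O(n³)
E = 4ⁿ is O(4ⁿ)

Therefore, the order from slowest to fastest is: C < D < A < B < E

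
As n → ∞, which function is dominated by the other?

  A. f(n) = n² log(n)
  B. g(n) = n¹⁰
A

f(n) = n² log(n) is O(n² log n), while g(n) = n¹⁰ is O(n¹⁰).
Since O(n² log n) grows slower than O(n¹⁰), f(n) is dominated.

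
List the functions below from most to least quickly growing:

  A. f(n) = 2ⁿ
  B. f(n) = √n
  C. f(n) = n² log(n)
A > C > B

Comparing growth rates:
A = 2ⁿ is O(2ⁿ)
C = n² log(n) is O(n² log n)
B = √n is O(√n)

Therefore, the order from fastest to slowest is: A > C > B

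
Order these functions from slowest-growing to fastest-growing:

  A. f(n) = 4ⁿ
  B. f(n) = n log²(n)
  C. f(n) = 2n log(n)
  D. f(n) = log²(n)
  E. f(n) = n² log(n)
D < C < B < E < A

Comparing growth rates:
D = log²(n) is O(log² n)
C = 2n log(n) is O(n log n)
B = n log²(n) is O(n log² n)
E = n² log(n) is O(n² log n)
A = 4ⁿ is O(4ⁿ)

Therefore, the order from slowest to fastest is: D < C < B < E < A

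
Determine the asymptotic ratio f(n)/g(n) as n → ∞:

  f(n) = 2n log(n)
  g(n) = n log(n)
2

Since 2n log(n) and n log(n) have the same growth rate (O(n log n)),
the ratio converges to a constant: 2.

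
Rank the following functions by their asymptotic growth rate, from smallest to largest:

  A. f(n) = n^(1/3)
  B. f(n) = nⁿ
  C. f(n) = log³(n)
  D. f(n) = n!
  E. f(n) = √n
C < A < E < D < B

Comparing growth rates:
C = log³(n) is O(log³ n)
A = n^(1/3) is O(n^(1/3))
E = √n is O(√n)
D = n! is O(n!)
B = nⁿ is O(nⁿ)

Therefore, the order from slowest to fastest is: C < A < E < D < B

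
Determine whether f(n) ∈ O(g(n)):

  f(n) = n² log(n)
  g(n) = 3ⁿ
True

f(n) = n² log(n) is O(n² log n), and g(n) = 3ⁿ is O(3ⁿ).
Since O(n² log n) ⊆ O(3ⁿ) (f grows no faster than g), f(n) = O(g(n)) is true.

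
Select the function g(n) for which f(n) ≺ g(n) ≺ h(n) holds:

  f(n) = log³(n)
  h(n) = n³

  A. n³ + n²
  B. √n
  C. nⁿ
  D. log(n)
B

We need g(n) with log³(n) = o(g(n)) and g(n) = o(n³), i.e. O(log³ n) ≺ g ≺ O(n³).
Check each option:
  A. n³ + n² — O(n³) does not grow strictly slower than h(n)
  B. √n — O(√n) is strictly between O(log³ n) and O(n³) ✓
  C. nⁿ — O(nⁿ) does not grow strictly slower than h(n)
  D. log(n) — O(log n) does not grow strictly faster than f(n)

Only option B (√n) lies strictly between.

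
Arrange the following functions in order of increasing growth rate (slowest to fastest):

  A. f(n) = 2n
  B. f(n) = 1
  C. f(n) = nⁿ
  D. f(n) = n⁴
B < A < D < C

Comparing growth rates:
B = 1 is O(1)
A = 2n is O(n)
D = n⁴ is O(n⁴)
C = nⁿ is O(nⁿ)

Therefore, the order from slowest to fastest is: B < A < D < C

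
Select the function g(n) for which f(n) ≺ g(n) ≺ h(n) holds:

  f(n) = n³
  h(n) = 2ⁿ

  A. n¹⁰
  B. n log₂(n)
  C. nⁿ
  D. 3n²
A

We need g(n) with n³ = o(g(n)) and g(n) = o(2ⁿ), i.e. O(n³) ≺ g ≺ O(2ⁿ).
Check each option:
  A. n¹⁰ — O(n¹⁰) is strictly between O(n³) and O(2ⁿ) ✓
  B. n log₂(n) — O(n log n) does not grow strictly faster than f(n)
  C. nⁿ — O(nⁿ) does not grow strictly slower than h(n)
  D. 3n² — O(n²) does not grow strictly faster than f(n)

Only option A (n¹⁰) lies strictly between.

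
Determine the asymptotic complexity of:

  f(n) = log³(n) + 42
O(log³ n)

The dominant term in log³(n) + 42 is log³(n), which is Θ(log³ n).
Lower-order terms (42) are asymptotically negligible.
Constants are absorbed, so the tightest bound is O(log³ n).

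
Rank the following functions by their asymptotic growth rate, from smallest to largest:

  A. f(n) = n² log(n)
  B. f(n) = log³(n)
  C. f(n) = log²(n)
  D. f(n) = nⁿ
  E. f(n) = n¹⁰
C < B < A < E < D

Comparing growth rates:
C = log²(n) is O(log² n)
B = log³(n) is O(log³ n)
A = n² log(n) is O(n² log n)
E = n¹⁰ is O(n¹⁰)
D = nⁿ is O(nⁿ)

Therefore, the order from slowest to fastest is: C < B < A < E < D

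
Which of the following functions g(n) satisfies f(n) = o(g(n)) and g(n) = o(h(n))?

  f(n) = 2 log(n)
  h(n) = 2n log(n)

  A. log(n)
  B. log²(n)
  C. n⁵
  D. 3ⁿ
B

We need g(n) with 2 log(n) = o(g(n)) and g(n) = o(2n log(n)), i.e. O(log n) ≺ g ≺ O(n log n).
Check each option:
  A. log(n) — O(log n) does not grow strictly faster than f(n)
  B. log²(n) — O(log² n) is strictly between O(log n) and O(n log n) ✓
  C. n⁵ — O(n⁵) does not grow strictly slower than h(n)
  D. 3ⁿ — O(3ⁿ) does not grow strictly slower than h(n)

Only option B (log²(n)) lies strictly between.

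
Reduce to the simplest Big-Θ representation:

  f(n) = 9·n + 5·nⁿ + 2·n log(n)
Θ(nⁿ)

Order the terms by growth rate: 9·n ≺ 2·n log(n) ≺ 5·nⁿ.
The fastest-growing term 5·nⁿ dominates as n → ∞; dropping its constant factor gives Θ(nⁿ).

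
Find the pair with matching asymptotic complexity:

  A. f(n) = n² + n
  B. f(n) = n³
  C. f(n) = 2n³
B and C

Examining each function:
  A. n² + n is O(n²)
  B. n³ is O(n³)
  C. 2n³ is O(n³)

Functions B and C both have the same complexity class.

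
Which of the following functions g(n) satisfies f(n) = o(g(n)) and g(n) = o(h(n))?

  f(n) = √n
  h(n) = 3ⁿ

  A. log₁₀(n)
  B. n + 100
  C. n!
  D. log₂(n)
B

We need g(n) with √n = o(g(n)) and g(n) = o(3ⁿ), i.e. O(√n) ≺ g ≺ O(3ⁿ).
Check each option:
  A. log₁₀(n) — O(log n) does not grow strictly faster than f(n)
  B. n + 100 — O(n) is strictly between O(√n) and O(3ⁿ) ✓
  C. n! — O(n!) does not grow strictly slower than h(n)
  D. log₂(n) — O(log n) does not grow strictly faster than f(n)

Only option B (n + 100) lies strictly between.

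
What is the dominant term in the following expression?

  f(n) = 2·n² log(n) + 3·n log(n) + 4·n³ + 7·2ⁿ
7·2ⁿ

Looking at each term:
  - 2·n² log(n) is O(n² log n)
  - 3·n log(n) is O(n log n)
  - 4·n³ is O(n³)
  - 7·2ⁿ is O(2ⁿ)

The term 7·2ⁿ (O(2ⁿ)) grows fastest and dominates all others.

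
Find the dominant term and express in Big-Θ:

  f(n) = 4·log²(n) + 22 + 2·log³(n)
Θ(log³ n)

Order the terms by growth rate: 22 ≺ 4·log²(n) ≺ 2·log³(n).
The fastest-growing term 2·log³(n) dominates as n → ∞; dropping its constant factor gives Θ(log³ n).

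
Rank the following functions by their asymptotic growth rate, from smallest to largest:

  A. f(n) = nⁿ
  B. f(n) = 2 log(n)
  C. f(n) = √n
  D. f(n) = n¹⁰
B < C < D < A

Comparing growth rates:
B = 2 log(n) is O(log n)
C = √n is O(√n)
D = n¹⁰ is O(n¹⁰)
A = nⁿ is O(nⁿ)

Therefore, the order from slowest to fastest is: B < C < D < A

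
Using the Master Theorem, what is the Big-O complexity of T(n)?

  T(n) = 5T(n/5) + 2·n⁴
Θ(n⁴)

Master Theorem: a = 5, b = 5, f(n) = 2·n⁴.
Compute the critical exponent d = log₅(5) = 1.
Compare f(n) = Θ(n⁴) against n^d:
  k = 4 > d = 1, so f(n) = Ω(n^(d+ε)) — Case 3.
  Regularity: a·(n/b)^4/n^4 = a/b^4 = 5/625 < 1 ✓.
  The top-level work dominates: T(n) = Θ(f(n)) = Θ(n⁴).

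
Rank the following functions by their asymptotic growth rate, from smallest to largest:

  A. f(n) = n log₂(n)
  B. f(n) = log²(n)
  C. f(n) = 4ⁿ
B < A < C

Comparing growth rates:
B = log²(n) is O(log² n)
A = n log₂(n) is O(n log n)
C = 4ⁿ is O(4ⁿ)

Therefore, the order from slowest to fastest is: B < A < C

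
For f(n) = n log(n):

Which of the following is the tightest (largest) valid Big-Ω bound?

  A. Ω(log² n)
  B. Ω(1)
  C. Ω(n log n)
C

f(n) = n log(n) is Ω(n log n).
All listed options are valid Big-Ω bounds (lower bounds),
but Ω(n log n) is the tightest (largest valid bound).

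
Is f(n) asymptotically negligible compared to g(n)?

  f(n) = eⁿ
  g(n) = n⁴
False

f(n) = eⁿ is O(eⁿ), and g(n) = n⁴ is O(n⁴).
Since O(eⁿ) grows faster than or equal to O(n⁴), f(n) = o(g(n)) is false.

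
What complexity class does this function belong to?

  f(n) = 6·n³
O(n³)

The dominant term in 6·n³ is 6·n³, which is Θ(n³).
Constants are absorbed, so the tightest bound is O(n³).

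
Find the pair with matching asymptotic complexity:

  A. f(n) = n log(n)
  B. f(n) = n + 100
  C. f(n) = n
B and C

Examining each function:
  A. n log(n) is O(n log n)
  B. n + 100 is O(n)
  C. n is O(n)

Functions B and C both have the same complexity class.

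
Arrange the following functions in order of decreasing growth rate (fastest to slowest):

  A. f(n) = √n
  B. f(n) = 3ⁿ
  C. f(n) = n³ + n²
B > C > A

Comparing growth rates:
B = 3ⁿ is O(3ⁿ)
C = n³ + n² is O(n³)
A = √n is O(√n)

Therefore, the order from fastest to slowest is: B > C > A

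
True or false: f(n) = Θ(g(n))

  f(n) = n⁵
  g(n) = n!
False

f(n) = n⁵ is O(n⁵), and g(n) = n! is O(n!).
Since they have different growth rates, f(n) = Θ(g(n)) is false.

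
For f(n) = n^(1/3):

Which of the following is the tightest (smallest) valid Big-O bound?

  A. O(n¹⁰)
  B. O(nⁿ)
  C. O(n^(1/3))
C

f(n) = n^(1/3) is O(n^(1/3)).
All listed options are valid Big-O bounds (upper bounds),
but O(n^(1/3)) is the tightest (smallest valid bound).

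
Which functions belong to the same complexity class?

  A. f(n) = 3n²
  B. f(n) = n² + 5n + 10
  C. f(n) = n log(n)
A and B

Examining each function:
  A. 3n² is O(n²)
  B. n² + 5n + 10 is O(n²)
  C. n log(n) is O(n log n)

Functions A and B both have the same complexity class.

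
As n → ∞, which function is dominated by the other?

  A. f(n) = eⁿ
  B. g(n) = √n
B

f(n) = eⁿ is O(eⁿ), while g(n) = √n is O(√n).
Since O(√n) grows slower than O(eⁿ), g(n) is dominated.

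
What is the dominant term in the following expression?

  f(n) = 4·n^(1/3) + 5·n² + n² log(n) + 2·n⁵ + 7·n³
2·n⁵

Looking at each term:
  - 4·n^(1/3) is O(n^(1/3))
  - 5·n² is O(n²)
  - n² log(n) is O(n² log n)
  - 2·n⁵ is O(n⁵)
  - 7·n³ is O(n³)

The term 2·n⁵ (O(n⁵)) grows fastest and dominates all others.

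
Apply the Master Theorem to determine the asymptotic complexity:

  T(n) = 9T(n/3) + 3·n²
Θ(n² log n)

Master Theorem: a = 9, b = 3, f(n) = 3·n².
Compute the critical exponent d = log₃(9) = 2.
Compare f(n) = Θ(n²) against n^d:
  k = 2 = d, so f(n) = Θ(n^d) — Case 2.
  Work is balanced across levels: T(n) = Θ(n^d log n) = Θ(n² log n).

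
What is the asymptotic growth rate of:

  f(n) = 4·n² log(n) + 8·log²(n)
Θ(n² log n)

Order the terms by growth rate: 8·log²(n) ≺ 4·n² log(n).
The fastest-growing term 4·n² log(n) dominates as n → ∞; dropping its constant factor gives Θ(n² log n).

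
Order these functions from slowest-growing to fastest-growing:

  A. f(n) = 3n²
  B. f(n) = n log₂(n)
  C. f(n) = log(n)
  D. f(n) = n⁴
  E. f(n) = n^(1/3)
C < E < B < A < D

Comparing growth rates:
C = log(n) is O(log n)
E = n^(1/3) is O(n^(1/3))
B = n log₂(n) is O(n log n)
A = 3n² is O(n²)
D = n⁴ is O(n⁴)

Therefore, the order from slowest to fastest is: C < E < B < A < D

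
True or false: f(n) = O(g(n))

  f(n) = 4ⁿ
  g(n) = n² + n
False

f(n) = 4ⁿ is O(4ⁿ), and g(n) = n² + n is O(n²).
Since O(4ⁿ) grows faster than O(n²), f(n) = O(g(n)) is false.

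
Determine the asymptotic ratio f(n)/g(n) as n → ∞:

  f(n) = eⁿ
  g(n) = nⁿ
0

Since eⁿ (O(eⁿ)) grows slower than nⁿ (O(nⁿ)),
the ratio f(n)/g(n) → 0 as n → ∞.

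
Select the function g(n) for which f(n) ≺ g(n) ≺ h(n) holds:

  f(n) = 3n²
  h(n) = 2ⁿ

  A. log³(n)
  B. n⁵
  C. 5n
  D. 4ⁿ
B

We need g(n) with 3n² = o(g(n)) and g(n) = o(2ⁿ), i.e. O(n²) ≺ g ≺ O(2ⁿ).
Check each option:
  A. log³(n) — O(log³ n) does not grow strictly faster than f(n)
  B. n⁵ — O(n⁵) is strictly between O(n²) and O(2ⁿ) ✓
  C. 5n — O(n) does not grow strictly faster than f(n)
  D. 4ⁿ — O(4ⁿ) does not grow strictly slower than h(n)

Only option B (n⁵) lies strictly between.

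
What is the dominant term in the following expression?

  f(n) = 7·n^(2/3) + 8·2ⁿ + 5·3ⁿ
5·3ⁿ

Looking at each term:
  - 7·n^(2/3) is O(n^(2/3))
  - 8·2ⁿ is O(2ⁿ)
  - 5·3ⁿ is O(3ⁿ)

The term 5·3ⁿ (O(3ⁿ)) grows fastest and dominates all others.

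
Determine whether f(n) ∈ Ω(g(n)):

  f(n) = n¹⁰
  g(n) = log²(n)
True

f(n) = n¹⁰ is O(n¹⁰), and g(n) = log²(n) is O(log² n).
Since O(n¹⁰) grows at least as fast as O(log² n), f(n) = Ω(g(n)) is true.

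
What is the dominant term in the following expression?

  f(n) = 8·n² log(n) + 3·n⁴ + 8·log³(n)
3·n⁴

Looking at each term:
  - 8·n² log(n) is O(n² log n)
  - 3·n⁴ is O(n⁴)
  - 8·log³(n) is O(log³ n)

The term 3·n⁴ (O(n⁴)) grows fastest and dominates all others.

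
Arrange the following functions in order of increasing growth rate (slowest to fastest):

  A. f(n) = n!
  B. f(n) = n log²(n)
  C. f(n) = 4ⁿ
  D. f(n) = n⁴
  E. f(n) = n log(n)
E < B < D < C < A

Comparing growth rates:
E = n log(n) is O(n log n)
B = n log²(n) is O(n log² n)
D = n⁴ is O(n⁴)
C = 4ⁿ is O(4ⁿ)
A = n! is O(n!)

Therefore, the order from slowest to fastest is: E < B < D < C < A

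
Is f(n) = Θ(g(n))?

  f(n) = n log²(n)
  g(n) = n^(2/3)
False

f(n) = n log²(n) is O(n log² n), and g(n) = n^(2/3) is O(n^(2/3)).
Since they have different growth rates, f(n) = Θ(g(n)) is false.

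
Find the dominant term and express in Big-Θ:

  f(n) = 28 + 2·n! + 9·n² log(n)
Θ(n!)

Order the terms by growth rate: 28 ≺ 9·n² log(n) ≺ 2·n!.
The fastest-growing term 2·n! dominates as n → ∞; dropping its constant factor gives Θ(n!).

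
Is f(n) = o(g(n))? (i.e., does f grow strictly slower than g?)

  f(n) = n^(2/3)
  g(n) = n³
True

f(n) = n^(2/3) is O(n^(2/3)), and g(n) = n³ is O(n³).
Since O(n^(2/3)) grows strictly slower than O(n³), f(n) = o(g(n)) is true.
This means lim(n→∞) f(n)/g(n) = 0.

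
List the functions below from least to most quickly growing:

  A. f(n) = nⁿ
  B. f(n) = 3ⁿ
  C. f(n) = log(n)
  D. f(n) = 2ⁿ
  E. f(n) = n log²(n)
C < E < D < B < A

Comparing growth rates:
C = log(n) is O(log n)
E = n log²(n) is O(n log² n)
D = 2ⁿ is O(2ⁿ)
B = 3ⁿ is O(3ⁿ)
A = nⁿ is O(nⁿ)

Therefore, the order from slowest to fastest is: C < E < D < B < A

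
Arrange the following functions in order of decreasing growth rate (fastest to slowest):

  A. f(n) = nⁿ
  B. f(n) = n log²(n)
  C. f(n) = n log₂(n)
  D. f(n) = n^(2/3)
A > B > C > D

Comparing growth rates:
A = nⁿ is O(nⁿ)
B = n log²(n) is O(n log² n)
C = n log₂(n) is O(n log n)
D = n^(2/3) is O(n^(2/3))

Therefore, the order from fastest to slowest is: A > B > C > D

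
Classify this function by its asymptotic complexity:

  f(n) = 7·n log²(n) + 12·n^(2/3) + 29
O(n log² n)

The dominant term in 7·n log²(n) + 12·n^(2/3) + 29 is 7·n log²(n), which is Θ(n log² n).
Lower-order terms (12·n^(2/3), 29) are asymptotically negligible.
Constants are absorbed, so the tightest bound is O(n log² n).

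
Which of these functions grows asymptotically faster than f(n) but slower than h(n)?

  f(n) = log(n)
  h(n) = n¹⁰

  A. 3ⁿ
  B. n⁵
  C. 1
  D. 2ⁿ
B

We need g(n) with log(n) = o(g(n)) and g(n) = o(n¹⁰), i.e. O(log n) ≺ g ≺ O(n¹⁰).
Check each option:
  A. 3ⁿ — O(3ⁿ) does not grow strictly slower than h(n)
  B. n⁵ — O(n⁵) is strictly between O(log n) and O(n¹⁰) ✓
  C. 1 — O(1) does not grow strictly faster than f(n)
  D. 2ⁿ — O(2ⁿ) does not grow strictly slower than h(n)

Only option B (n⁵) lies strictly between.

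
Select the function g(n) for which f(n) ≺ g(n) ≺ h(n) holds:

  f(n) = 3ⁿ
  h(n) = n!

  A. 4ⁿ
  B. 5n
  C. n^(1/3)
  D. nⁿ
A

We need g(n) with 3ⁿ = o(g(n)) and g(n) = o(n!), i.e. O(3ⁿ) ≺ g ≺ O(n!).
Check each option:
  A. 4ⁿ — O(4ⁿ) is strictly between O(3ⁿ) and O(n!) ✓
  B. 5n — O(n) does not grow strictly faster than f(n)
  C. n^(1/3) — O(n^(1/3)) does not grow strictly faster than f(n)
  D. nⁿ — O(nⁿ) does not grow strictly slower than h(n)

Only option A (4ⁿ) lies strictly between.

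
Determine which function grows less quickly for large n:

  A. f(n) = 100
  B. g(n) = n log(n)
A

f(n) = 100 is O(1), while g(n) = n log(n) is O(n log n).
Since O(1) grows slower than O(n log n), f(n) is dominated.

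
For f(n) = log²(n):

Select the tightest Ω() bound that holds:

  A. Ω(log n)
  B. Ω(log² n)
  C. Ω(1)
B

f(n) = log²(n) is Ω(log² n).
All listed options are valid Big-Ω bounds (lower bounds),
but Ω(log² n) is the tightest (largest valid bound).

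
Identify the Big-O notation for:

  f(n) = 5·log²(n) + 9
O(log² n)

The dominant term in 5·log²(n) + 9 is 5·log²(n), which is Θ(log² n).
Lower-order terms (9) are asymptotically negligible.
Constants are absorbed, so the tightest bound is O(log² n).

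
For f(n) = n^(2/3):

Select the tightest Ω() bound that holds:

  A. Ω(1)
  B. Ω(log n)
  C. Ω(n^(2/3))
C

f(n) = n^(2/3) is Ω(n^(2/3)).
All listed options are valid Big-Ω bounds (lower bounds),
but Ω(n^(2/3)) is the tightest (largest valid bound).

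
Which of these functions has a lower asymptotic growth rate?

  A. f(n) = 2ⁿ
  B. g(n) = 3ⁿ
A

f(n) = 2ⁿ is O(2ⁿ), while g(n) = 3ⁿ is O(3ⁿ).
Since O(2ⁿ) grows slower than O(3ⁿ), f(n) is dominated.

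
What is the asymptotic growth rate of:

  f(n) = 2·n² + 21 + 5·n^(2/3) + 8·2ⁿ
Θ(2ⁿ)

Order the terms by growth rate: 21 ≺ 5·n^(2/3) ≺ 2·n² ≺ 8·2ⁿ.
The fastest-growing term 8·2ⁿ dominates as n → ∞; dropping its constant factor gives Θ(2ⁿ).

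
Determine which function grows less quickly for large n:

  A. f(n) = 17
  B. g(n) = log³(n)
A

f(n) = 17 is O(1), while g(n) = log³(n) is O(log³ n).
Since O(1) grows slower than O(log³ n), f(n) is dominated.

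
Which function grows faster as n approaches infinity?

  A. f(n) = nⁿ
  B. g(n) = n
A

f(n) = nⁿ is O(nⁿ), while g(n) = n is O(n).
Since O(nⁿ) grows faster than O(n), f(n) dominates.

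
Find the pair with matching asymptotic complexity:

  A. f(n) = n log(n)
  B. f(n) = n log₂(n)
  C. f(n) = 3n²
A and B

Examining each function:
  A. n log(n) is O(n log n)
  B. n log₂(n) is O(n log n)
  C. 3n² is O(n²)

Functions A and B both have the same complexity class.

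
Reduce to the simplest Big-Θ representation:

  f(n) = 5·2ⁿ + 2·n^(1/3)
Θ(2ⁿ)

Order the terms by growth rate: 2·n^(1/3) ≺ 5·2ⁿ.
The fastest-growing term 5·2ⁿ dominates as n → ∞; dropping its constant factor gives Θ(2ⁿ).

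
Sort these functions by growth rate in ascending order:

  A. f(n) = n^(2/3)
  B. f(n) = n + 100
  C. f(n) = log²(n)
C < A < B

Comparing growth rates:
C = log²(n) is O(log² n)
A = n^(2/3) is O(n^(2/3))
B = n + 100 is O(n)

Therefore, the order from slowest to fastest is: C < A < B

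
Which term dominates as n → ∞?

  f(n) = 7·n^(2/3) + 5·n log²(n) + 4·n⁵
4·n⁵

Looking at each term:
  - 7·n^(2/3) is O(n^(2/3))
  - 5·n log²(n) is O(n log² n)
  - 4·n⁵ is O(n⁵)

The term 4·n⁵ (O(n⁵)) grows fastest and dominates all others.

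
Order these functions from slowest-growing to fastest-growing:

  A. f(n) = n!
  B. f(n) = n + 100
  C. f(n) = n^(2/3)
C < B < A

Comparing growth rates:
C = n^(2/3) is O(n^(2/3))
B = n + 100 is O(n)
A = n! is O(n!)

Therefore, the order from slowest to fastest is: C < B < A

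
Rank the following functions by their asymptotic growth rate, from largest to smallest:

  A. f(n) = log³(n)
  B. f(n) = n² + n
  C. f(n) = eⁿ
C > B > A

Comparing growth rates:
C = eⁿ is O(eⁿ)
B = n² + n is O(n²)
A = log³(n) is O(log³ n)

Therefore, the order from fastest to slowest is: C > B > A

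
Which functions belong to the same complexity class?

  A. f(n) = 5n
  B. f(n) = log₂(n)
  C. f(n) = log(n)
B and C

Examining each function:
  A. 5n is O(n)
  B. log₂(n) is O(log n)
  C. log(n) is O(log n)

Functions B and C both have the same complexity class.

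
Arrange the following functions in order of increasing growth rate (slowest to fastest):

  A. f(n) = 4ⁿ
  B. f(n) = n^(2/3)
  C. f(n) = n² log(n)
B < C < A

Comparing growth rates:
B = n^(2/3) is O(n^(2/3))
C = n² log(n) is O(n² log n)
A = 4ⁿ is O(4ⁿ)

Therefore, the order from slowest to fastest is: B < C < A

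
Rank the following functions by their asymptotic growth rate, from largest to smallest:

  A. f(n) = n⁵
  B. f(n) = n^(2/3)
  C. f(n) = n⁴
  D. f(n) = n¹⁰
D > A > C > B

Comparing growth rates:
D = n¹⁰ is O(n¹⁰)
A = n⁵ is O(n⁵)
C = n⁴ is O(n⁴)
B = n^(2/3) is O(n^(2/3))

Therefore, the order from fastest to slowest is: D > A > C > B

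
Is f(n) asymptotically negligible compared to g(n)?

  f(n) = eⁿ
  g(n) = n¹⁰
False

f(n) = eⁿ is O(eⁿ), and g(n) = n¹⁰ is O(n¹⁰).
Since O(eⁿ) grows faster than or equal to O(n¹⁰), f(n) = o(g(n)) is false.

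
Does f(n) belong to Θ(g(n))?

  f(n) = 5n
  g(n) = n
True

f(n) = 5n and g(n) = n are both O(n).
Since they have the same asymptotic growth rate, f(n) = Θ(g(n)) is true.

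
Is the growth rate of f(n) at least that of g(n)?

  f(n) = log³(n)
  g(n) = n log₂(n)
False

f(n) = log³(n) is O(log³ n), and g(n) = n log₂(n) is O(n log n).
Since O(log³ n) grows slower than O(n log n), f(n) = Ω(g(n)) is false.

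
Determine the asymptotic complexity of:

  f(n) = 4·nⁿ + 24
O(nⁿ)

The dominant term in 4·nⁿ + 24 is 4·nⁿ, which is Θ(nⁿ).
Lower-order terms (24) are asymptotically negligible.
Constants are absorbed, so the tightest bound is O(nⁿ).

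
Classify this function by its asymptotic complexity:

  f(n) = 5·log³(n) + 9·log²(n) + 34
O(log³ n)

The dominant term in 5·log³(n) + 9·log²(n) + 34 is 5·log³(n), which is Θ(log³ n).
Lower-order terms (9·log²(n), 34) are asymptotically negligible.
Constants are absorbed, so the tightest bound is O(log³ n).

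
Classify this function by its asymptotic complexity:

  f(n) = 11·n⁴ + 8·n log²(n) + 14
O(n⁴)

The dominant term in 11·n⁴ + 8·n log²(n) + 14 is 11·n⁴, which is Θ(n⁴).
Lower-order terms (8·n log²(n), 14) are asymptotically negligible.
Constants are absorbed, so the tightest bound is O(n⁴).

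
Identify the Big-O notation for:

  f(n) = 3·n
O(n)

The dominant term in 3·n is 3·n, which is Θ(n).
Constants are absorbed, so the tightest bound is O(n).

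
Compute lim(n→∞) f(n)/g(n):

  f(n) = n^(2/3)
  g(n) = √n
∞

Since n^(2/3) (O(n^(2/3))) grows faster than √n (O(√n)),
the ratio f(n)/g(n) → ∞ as n → ∞.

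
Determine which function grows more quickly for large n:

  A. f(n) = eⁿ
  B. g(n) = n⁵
A

f(n) = eⁿ is O(eⁿ), while g(n) = n⁵ is O(n⁵).
Since O(eⁿ) grows faster than O(n⁵), f(n) dominates.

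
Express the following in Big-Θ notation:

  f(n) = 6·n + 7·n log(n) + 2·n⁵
Θ(n⁵)

Order the terms by growth rate: 6·n ≺ 7·n log(n) ≺ 2·n⁵.
The fastest-growing term 2·n⁵ dominates as n → ∞; dropping its constant factor gives Θ(n⁵).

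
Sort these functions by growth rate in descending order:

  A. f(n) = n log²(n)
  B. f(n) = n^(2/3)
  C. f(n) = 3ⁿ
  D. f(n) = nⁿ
D > C > A > B

Comparing growth rates:
D = nⁿ is O(nⁿ)
C = 3ⁿ is O(3ⁿ)
A = n log²(n) is O(n log² n)
B = n^(2/3) is O(n^(2/3))

Therefore, the order from fastest to slowest is: D > C > A > B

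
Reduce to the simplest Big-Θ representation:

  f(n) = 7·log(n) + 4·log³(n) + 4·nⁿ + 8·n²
Θ(nⁿ)

Order the terms by growth rate: 7·log(n) ≺ 4·log³(n) ≺ 8·n² ≺ 4·nⁿ.
The fastest-growing term 4·nⁿ dominates as n → ∞; dropping its constant factor gives Θ(nⁿ).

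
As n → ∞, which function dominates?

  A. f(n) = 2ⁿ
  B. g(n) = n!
B

f(n) = 2ⁿ is O(2ⁿ), while g(n) = n! is O(n!).
Since O(n!) grows faster than O(2ⁿ), g(n) dominates.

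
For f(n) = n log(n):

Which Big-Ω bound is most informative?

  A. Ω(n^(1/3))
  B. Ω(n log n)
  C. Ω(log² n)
B

f(n) = n log(n) is Ω(n log n).
All listed options are valid Big-Ω bounds (lower bounds),
but Ω(n log n) is the tightest (largest valid bound).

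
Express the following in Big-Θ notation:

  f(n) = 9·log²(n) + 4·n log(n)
Θ(n log n)

Order the terms by growth rate: 9·log²(n) ≺ 4·n log(n).
The fastest-growing term 4·n log(n) dominates as n → ∞; dropping its constant factor gives Θ(n log n).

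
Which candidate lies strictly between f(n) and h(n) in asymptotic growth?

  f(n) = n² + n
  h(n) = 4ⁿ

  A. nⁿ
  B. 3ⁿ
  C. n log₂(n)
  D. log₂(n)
B

We need g(n) with n² + n = o(g(n)) and g(n) = o(4ⁿ), i.e. O(n²) ≺ g ≺ O(4ⁿ).
Check each option:
  A. nⁿ — O(nⁿ) does not grow strictly slower than h(n)
  B. 3ⁿ — O(3ⁿ) is strictly between O(n²) and O(4ⁿ) ✓
  C. n log₂(n) — O(n log n) does not grow strictly faster than f(n)
  D. log₂(n) — O(log n) does not grow strictly faster than f(n)

Only option B (3ⁿ) lies strictly between.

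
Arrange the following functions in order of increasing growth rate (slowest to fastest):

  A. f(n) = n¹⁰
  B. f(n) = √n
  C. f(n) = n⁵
B < C < A

Comparing growth rates:
B = √n is O(√n)
C = n⁵ is O(n⁵)
A = n¹⁰ is O(n¹⁰)

Therefore, the order from slowest to fastest is: B < C < A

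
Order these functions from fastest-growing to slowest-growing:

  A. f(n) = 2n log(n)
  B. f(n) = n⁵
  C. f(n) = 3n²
B > C > A

Comparing growth rates:
B = n⁵ is O(n⁵)
C = 3n² is O(n²)
A = 2n log(n) is O(n log n)

Therefore, the order from fastest to slowest is: B > C > A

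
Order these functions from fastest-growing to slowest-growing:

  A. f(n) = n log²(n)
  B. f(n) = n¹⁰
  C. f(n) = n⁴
B > C > A

Comparing growth rates:
B = n¹⁰ is O(n¹⁰)
C = n⁴ is O(n⁴)
A = n log²(n) is O(n log² n)

Therefore, the order from fastest to slowest is: B > C > A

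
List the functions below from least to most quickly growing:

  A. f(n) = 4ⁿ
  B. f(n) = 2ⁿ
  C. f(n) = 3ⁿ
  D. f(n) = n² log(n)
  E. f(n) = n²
E < D < B < C < A

Comparing growth rates:
E = n² is O(n²)
D = n² log(n) is O(n² log n)
B = 2ⁿ is O(2ⁿ)
C = 3ⁿ is O(3ⁿ)
A = 4ⁿ is O(4ⁿ)

Therefore, the order from slowest to fastest is: E < D < B < C < A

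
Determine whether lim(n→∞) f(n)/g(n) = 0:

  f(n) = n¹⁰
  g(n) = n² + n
False

f(n) = n¹⁰ is O(n¹⁰), and g(n) = n² + n is O(n²).
Since O(n¹⁰) grows faster than or equal to O(n²), f(n) = o(g(n)) is false.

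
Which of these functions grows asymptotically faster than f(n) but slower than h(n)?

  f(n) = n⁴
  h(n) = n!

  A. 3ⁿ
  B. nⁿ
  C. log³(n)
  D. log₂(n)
A

We need g(n) with n⁴ = o(g(n)) and g(n) = o(n!), i.e. O(n⁴) ≺ g ≺ O(n!).
Check each option:
  A. 3ⁿ — O(3ⁿ) is strictly between O(n⁴) and O(n!) ✓
  B. nⁿ — O(nⁿ) does not grow strictly slower than h(n)
  C. log³(n) — O(log³ n) does not grow strictly faster than f(n)
  D. log₂(n) — O(log n) does not grow strictly faster than f(n)

Only option A (3ⁿ) lies strictly between.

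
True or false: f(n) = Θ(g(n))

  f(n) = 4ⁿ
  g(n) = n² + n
False

f(n) = 4ⁿ is O(4ⁿ), and g(n) = n² + n is O(n²).
Since they have different growth rates, f(n) = Θ(g(n)) is false.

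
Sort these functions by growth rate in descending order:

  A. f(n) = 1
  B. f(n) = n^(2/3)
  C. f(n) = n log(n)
C > B > A

Comparing growth rates:
C = n log(n) is O(n log n)
B = n^(2/3) is O(n^(2/3))
A = 1 is O(1)

Therefore, the order from fastest to slowest is: C > B > A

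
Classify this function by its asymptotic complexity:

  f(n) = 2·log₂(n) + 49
O(log n)

The dominant term in 2·log₂(n) + 49 is 2·log₂(n), which is Θ(log n).
Lower-order terms (49) are asymptotically negligible.
Constants are absorbed, so the tightest bound is O(log n).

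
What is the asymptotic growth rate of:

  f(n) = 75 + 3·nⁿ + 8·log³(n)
Θ(nⁿ)

Order the terms by growth rate: 75 ≺ 8·log³(n) ≺ 3·nⁿ.
The fastest-growing term 3·nⁿ dominates as n → ∞; dropping its constant factor gives Θ(nⁿ).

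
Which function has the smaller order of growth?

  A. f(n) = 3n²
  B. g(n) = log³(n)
B

f(n) = 3n² is O(n²), while g(n) = log³(n) is O(log³ n).
Since O(log³ n) grows slower than O(n²), g(n) is dominated.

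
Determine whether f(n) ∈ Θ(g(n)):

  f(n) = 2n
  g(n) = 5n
True

f(n) = 2n and g(n) = 5n are both O(n).
Since they have the same asymptotic growth rate, f(n) = Θ(g(n)) is true.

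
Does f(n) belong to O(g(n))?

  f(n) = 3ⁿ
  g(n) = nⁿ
True

f(n) = 3ⁿ is O(3ⁿ), and g(n) = nⁿ is O(nⁿ).
Since O(3ⁿ) ⊆ O(nⁿ) (f grows no faster than g), f(n) = O(g(n)) is true.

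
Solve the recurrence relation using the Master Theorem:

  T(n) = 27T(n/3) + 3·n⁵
Θ(n⁵)

Master Theorem: a = 27, b = 3, f(n) = 3·n⁵.
Compute the critical exponent d = log₃(27) = 3.
Compare f(n) = Θ(n⁵) against n^d:
  k = 5 > d = 3, so f(n) = Ω(n^(d+ε)) — Case 3.
  Regularity: a·(n/b)^5/n^5 = a/b^5 = 27/243 < 1 ✓.
  The top-level work dominates: T(n) = Θ(f(n)) = Θ(n⁵).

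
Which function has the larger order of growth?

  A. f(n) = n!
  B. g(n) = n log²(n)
A

f(n) = n! is O(n!), while g(n) = n log²(n) is O(n log² n).
Since O(n!) grows faster than O(n log² n), f(n) dominates.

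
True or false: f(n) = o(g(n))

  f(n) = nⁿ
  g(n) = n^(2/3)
False

f(n) = nⁿ is O(nⁿ), and g(n) = n^(2/3) is O(n^(2/3)).
Since O(nⁿ) grows faster than or equal to O(n^(2/3)), f(n) = o(g(n)) is false.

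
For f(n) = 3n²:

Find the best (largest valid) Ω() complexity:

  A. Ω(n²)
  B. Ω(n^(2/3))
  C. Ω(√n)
A

f(n) = 3n² is Ω(n²).
All listed options are valid Big-Ω bounds (lower bounds),
but Ω(n²) is the tightest (largest valid bound).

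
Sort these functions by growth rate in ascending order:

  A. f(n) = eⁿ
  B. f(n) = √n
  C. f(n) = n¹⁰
B < C < A

Comparing growth rates:
B = √n is O(√n)
C = n¹⁰ is O(n¹⁰)
A = eⁿ is O(eⁿ)

Therefore, the order from slowest to fastest is: B < C < A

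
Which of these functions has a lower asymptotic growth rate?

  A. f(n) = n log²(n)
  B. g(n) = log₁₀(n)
B

f(n) = n log²(n) is O(n log² n), while g(n) = log₁₀(n) is O(log n).
Since O(log n) grows slower than O(n log² n), g(n) is dominated.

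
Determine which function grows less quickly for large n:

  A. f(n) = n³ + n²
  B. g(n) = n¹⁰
A

f(n) = n³ + n² is O(n³), while g(n) = n¹⁰ is O(n¹⁰).
Since O(n³) grows slower than O(n¹⁰), f(n) is dominated.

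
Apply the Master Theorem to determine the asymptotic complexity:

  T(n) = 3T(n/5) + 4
Θ(n^log₅(3))

Master Theorem: a = 3, b = 5, f(n) = 4.
Compute the critical exponent d = log₅(3) = 0.683.
Compare f(n) = Θ(1) against n^d:
  k = 0 < d = 0.683, so f(n) = O(n^(d-ε)) — Case 1.
  The recursion cost dominates: T(n) = Θ(n^d) = Θ(n^log₅(3)).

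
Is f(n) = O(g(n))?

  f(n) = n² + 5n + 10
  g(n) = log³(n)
False

f(n) = n² + 5n + 10 is O(n²), and g(n) = log³(n) is O(log³ n).
Since O(n²) grows faster than O(log³ n), f(n) = O(g(n)) is false.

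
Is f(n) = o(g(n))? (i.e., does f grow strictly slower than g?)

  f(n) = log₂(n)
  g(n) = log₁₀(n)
False

f(n) = log₂(n) is O(log n), and g(n) = log₁₀(n) is O(log n).
Since they have the same growth rate, f(n) = o(g(n)) is false.
(f = o(g) requires f to grow strictly slower, not equal.)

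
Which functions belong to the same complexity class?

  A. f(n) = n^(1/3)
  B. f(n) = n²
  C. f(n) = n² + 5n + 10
B and C

Examining each function:
  A. n^(1/3) is O(n^(1/3))
  B. n² is O(n²)
  C. n² + 5n + 10 is O(n²)

Functions B and C both have the same complexity class.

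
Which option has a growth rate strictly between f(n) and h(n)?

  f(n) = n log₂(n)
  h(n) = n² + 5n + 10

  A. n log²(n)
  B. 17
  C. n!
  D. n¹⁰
A

We need g(n) with n log₂(n) = o(g(n)) and g(n) = o(n² + 5n + 10), i.e. O(n log n) ≺ g ≺ O(n²).
Check each option:
  A. n log²(n) — O(n log² n) is strictly between O(n log n) and O(n²) ✓
  B. 17 — O(1) does not grow strictly faster than f(n)
  C. n! — O(n!) does not grow strictly slower than h(n)
  D. n¹⁰ — O(n¹⁰) does not grow strictly slower than h(n)

Only option A (n log²(n)) lies strictly between.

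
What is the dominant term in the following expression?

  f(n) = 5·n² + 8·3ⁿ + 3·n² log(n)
8·3ⁿ

Looking at each term:
  - 5·n² is O(n²)
  - 8·3ⁿ is O(3ⁿ)
  - 3·n² log(n) is O(n² log n)

The term 8·3ⁿ (O(3ⁿ)) grows fastest and dominates all others.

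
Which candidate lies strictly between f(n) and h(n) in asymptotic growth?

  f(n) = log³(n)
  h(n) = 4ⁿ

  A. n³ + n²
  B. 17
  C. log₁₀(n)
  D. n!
A

We need g(n) with log³(n) = o(g(n)) and g(n) = o(4ⁿ), i.e. O(log³ n) ≺ g ≺ O(4ⁿ).
Check each option:
  A. n³ + n² — O(n³) is strictly between O(log³ n) and O(4ⁿ) ✓
  B. 17 — O(1) does not grow strictly faster than f(n)
  C. log₁₀(n) — O(log n) does not grow strictly faster than f(n)
  D. n! — O(n!) does not grow strictly slower than h(n)

Only option A (n³ + n²) lies strictly between.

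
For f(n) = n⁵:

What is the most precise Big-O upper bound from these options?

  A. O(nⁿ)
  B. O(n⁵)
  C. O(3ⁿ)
B

f(n) = n⁵ is O(n⁵).
All listed options are valid Big-O bounds (upper bounds),
but O(n⁵) is the tightest (smallest valid bound).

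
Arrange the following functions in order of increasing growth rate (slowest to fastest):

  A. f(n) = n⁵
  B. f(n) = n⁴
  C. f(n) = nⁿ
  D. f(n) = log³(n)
D < B < A < C

Comparing growth rates:
D = log³(n) is O(log³ n)
B = n⁴ is O(n⁴)
A = n⁵ is O(n⁵)
C = nⁿ is O(nⁿ)

Therefore, the order from slowest to fastest is: D < B < A < C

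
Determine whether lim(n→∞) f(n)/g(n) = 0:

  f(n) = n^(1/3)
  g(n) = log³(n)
False

f(n) = n^(1/3) is O(n^(1/3)), and g(n) = log³(n) is O(log³ n).
Since O(n^(1/3)) grows faster than or equal to O(log³ n), f(n) = o(g(n)) is false.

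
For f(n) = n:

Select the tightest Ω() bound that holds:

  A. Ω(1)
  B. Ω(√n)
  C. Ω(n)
C

f(n) = n is Ω(n).
All listed options are valid Big-Ω bounds (lower bounds),
but Ω(n) is the tightest (largest valid bound).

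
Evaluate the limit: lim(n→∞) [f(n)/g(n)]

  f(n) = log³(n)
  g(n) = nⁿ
0

Since log³(n) (O(log³ n)) grows slower than nⁿ (O(nⁿ)),
the ratio f(n)/g(n) → 0 as n → ∞.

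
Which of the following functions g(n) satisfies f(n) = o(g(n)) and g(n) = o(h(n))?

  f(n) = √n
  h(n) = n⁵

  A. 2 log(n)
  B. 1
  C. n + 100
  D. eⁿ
C

We need g(n) with √n = o(g(n)) and g(n) = o(n⁵), i.e. O(√n) ≺ g ≺ O(n⁵).
Check each option:
  A. 2 log(n) — O(log n) does not grow strictly faster than f(n)
  B. 1 — O(1) does not grow strictly faster than f(n)
  C. n + 100 — O(n) is strictly between O(√n) and O(n⁵) ✓
  D. eⁿ — O(eⁿ) does not grow strictly slower than h(n)

Only option C (n + 100) lies strictly between.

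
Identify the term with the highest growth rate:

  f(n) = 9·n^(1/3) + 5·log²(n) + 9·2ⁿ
9·2ⁿ

Looking at each term:
  - 9·n^(1/3) is O(n^(1/3))
  - 5·log²(n) is O(log² n)
  - 9·2ⁿ is O(2ⁿ)

The term 9·2ⁿ (O(2ⁿ)) grows fastest and dominates all others.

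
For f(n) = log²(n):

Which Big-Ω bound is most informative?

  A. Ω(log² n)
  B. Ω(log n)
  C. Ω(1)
A

f(n) = log²(n) is Ω(log² n).
All listed options are valid Big-Ω bounds (lower bounds),
but Ω(log² n) is the tightest (largest valid bound).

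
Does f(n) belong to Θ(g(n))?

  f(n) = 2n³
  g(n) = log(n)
False

f(n) = 2n³ is O(n³), and g(n) = log(n) is O(log n).
Since they have different growth rates, f(n) = Θ(g(n)) is false.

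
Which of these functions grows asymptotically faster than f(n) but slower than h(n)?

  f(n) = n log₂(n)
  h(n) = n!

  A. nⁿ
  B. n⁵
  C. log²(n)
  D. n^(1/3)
B

We need g(n) with n log₂(n) = o(g(n)) and g(n) = o(n!), i.e. O(n log n) ≺ g ≺ O(n!).
Check each option:
  A. nⁿ — O(nⁿ) does not grow strictly slower than h(n)
  B. n⁵ — O(n⁵) is strictly between O(n log n) and O(n!) ✓
  C. log²(n) — O(log² n) does not grow strictly faster than f(n)
  D. n^(1/3) — O(n^(1/3)) does not grow strictly faster than f(n)

Only option B (n⁵) lies strictly between.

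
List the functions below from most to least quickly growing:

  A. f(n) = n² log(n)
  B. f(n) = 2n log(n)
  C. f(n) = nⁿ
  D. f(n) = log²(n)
C > A > B > D

Comparing growth rates:
C = nⁿ is O(nⁿ)
A = n² log(n) is O(n² log n)
B = 2n log(n) is O(n log n)
D = log²(n) is O(log² n)

Therefore, the order from fastest to slowest is: C > A > B > D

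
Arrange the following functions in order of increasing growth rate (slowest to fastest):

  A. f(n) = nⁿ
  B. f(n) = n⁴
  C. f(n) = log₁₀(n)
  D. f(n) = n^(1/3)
C < D < B < A

Comparing growth rates:
C = log₁₀(n) is O(log n)
D = n^(1/3) is O(n^(1/3))
B = n⁴ is O(n⁴)
A = nⁿ is O(nⁿ)

Therefore, the order from slowest to fastest is: C < D < B < A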